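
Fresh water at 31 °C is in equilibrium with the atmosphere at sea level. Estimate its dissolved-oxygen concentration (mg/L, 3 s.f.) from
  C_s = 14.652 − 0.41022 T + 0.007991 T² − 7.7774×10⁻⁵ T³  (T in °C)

C_s = 14.652 − 0.41022×31 + 0.007991×31² − 7.7774×10⁻⁵×31³ = 7.298 mg/L.

C_s ≈ 7.30 mg/L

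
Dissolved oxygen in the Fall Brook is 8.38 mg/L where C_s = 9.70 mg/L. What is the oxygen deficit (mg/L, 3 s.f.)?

D ≈ 1.32 mg/L

D = C_s − C = 9.70 − 8.38 = 1.32 mg/L.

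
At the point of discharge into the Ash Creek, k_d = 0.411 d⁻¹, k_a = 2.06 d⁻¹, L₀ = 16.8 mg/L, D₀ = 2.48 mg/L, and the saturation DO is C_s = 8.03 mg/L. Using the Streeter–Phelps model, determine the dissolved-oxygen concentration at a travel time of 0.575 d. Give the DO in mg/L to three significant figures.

k_d L₀/(k_a−k_d) = 0.411×16.8/(2.06−0.411) = 6.905/1.649 = 4.187 mg/L.
e^(−k_d t) = e^(−0.411×0.5750) = 0.7895; e^(−k_a t) = e^(−2.06×0.5750) = 0.3059.
D = 4.187 × (0.7895 − 0.3059) + 2.48 × 0.3059 = 2.025 + 0.7586 = 2.784 mg/L.
DO = C_s − D = 8.03 − 2.784 = 5.246 mg/L.

DO ≈ 5.25 mg/L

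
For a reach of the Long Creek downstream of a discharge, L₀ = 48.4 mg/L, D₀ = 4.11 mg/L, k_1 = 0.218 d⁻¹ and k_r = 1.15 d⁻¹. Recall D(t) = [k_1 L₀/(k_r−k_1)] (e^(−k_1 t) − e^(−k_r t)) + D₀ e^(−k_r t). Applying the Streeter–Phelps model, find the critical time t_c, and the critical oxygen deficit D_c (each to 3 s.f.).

t_c ≈ 1.30 d; D_c ≈ 6.91 mg/L

With k_r/k_1 = 5.275 and 1 − D₀(k_r−k_1)/(k_1 L₀) = 0.6370,
t_c = ln(5.275 × 0.6370) / (1.15 − 0.218) = ln(3.360) / 0.9320 = 1.212/0.9320 = 1.300 d.
D_c = (k_1/k_r) L₀ e^(−k_1 t_c) = (0.218/1.15) × 48.4 × e^(−0.218×1.300) = 0.1896 × 48.4 × 0.7532 = 6.910 mg/L.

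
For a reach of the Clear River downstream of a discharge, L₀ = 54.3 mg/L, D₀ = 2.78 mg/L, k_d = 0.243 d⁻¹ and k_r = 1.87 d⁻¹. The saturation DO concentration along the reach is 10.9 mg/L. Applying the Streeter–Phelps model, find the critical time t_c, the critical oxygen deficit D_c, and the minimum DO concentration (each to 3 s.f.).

t_c ≈ 0.996 d; D_c ≈ 5.54 mg/L; min DO ≈ 5.36 mg/L

At the critical point dD/dt = 0, so k_d L₀ e^(−k_d t) = k_r D. Substituting D(t) from the Streeter–Phelps equation and solving for t gives
t_c = ln[(k_r/k_d)(1 − D₀(k_r−k_d)/(k_d L₀))] / (k_r−k_d).
Here k_r−k_d = 1.627 d⁻¹ and 1 − D₀(k_r−k_d)/(k_d L₀) = 1 − 2.78×1.627/(0.243×54.3) = 0.6572, so
t_c = ln(7.695 × 0.6572) / 1.627 = 1.621 / 1.627 = 0.9962 d.
L(t_c) = L₀ e^(−k_d t_c) = 54.3 × 0.7850 = 42.62 mg/L, and at the critical point k_r D_c = k_d L, so D_c = (0.243/1.87) × 42.62 = 5.539 mg/L.
Minimum DO = C_s − D_c = 10.9 − 5.539 = 5.361 mg/L.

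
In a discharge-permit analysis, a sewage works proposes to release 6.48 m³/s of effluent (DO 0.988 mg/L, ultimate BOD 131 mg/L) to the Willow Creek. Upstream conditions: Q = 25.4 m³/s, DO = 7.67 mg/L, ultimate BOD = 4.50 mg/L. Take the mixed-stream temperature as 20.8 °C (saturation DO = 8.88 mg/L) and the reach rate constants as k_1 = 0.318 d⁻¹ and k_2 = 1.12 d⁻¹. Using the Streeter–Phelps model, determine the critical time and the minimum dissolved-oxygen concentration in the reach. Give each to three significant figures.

t_c ≈ 1.27 d; minimum DO ≈ 3.15 mg/L

Mixed DO = (25.4×7.67 + 6.48×0.988)/(25.4+6.48) = 201.2/31.88 = 6.312 mg/L.
Mixed L₀ = (25.4×4.50 + 6.48×131)/(31.88) = 963.2/31.88 = 30.21 mg/L.
Initial deficit D₀ = C_s − DO₀ = 8.88 − 6.312 = 2.568 mg/L.
t_c = (1/0.8020) ln[(1.12/0.318)(1 − 2.568×0.8020/(0.318×30.21))] = 1.247 × ln(2.767) = 1.269 d.
D_c = (0.318/1.12) × 30.21 × e^(−0.318×1.269) = 0.2839 × 30.21 × 0.6679 = 5.730 mg/L.
Minimum DO = 8.88 − 5.730 = 3.150 mg/L.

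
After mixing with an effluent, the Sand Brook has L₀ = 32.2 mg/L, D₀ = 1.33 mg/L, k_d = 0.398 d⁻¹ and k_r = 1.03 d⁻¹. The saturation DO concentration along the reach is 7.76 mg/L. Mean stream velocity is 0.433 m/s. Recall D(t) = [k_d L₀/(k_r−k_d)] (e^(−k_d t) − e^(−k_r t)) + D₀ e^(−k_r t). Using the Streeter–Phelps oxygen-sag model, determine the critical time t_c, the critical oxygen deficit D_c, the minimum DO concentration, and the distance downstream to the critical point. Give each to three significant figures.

t_c ≈ 1.40 d; D_c ≈ 7.14 mg/L; min DO ≈ 0.625 mg/L; x_c ≈ 52.3 km

With k_r/k_d = 2.588 and 1 − D₀(k_r−k_d)/(k_d L₀) = 0.9344,
t_c = ln(2.588 × 0.9344) / (1.03 − 0.398) = ln(2.418) / 0.6320 = 0.8830/0.6320 = 1.397 d.
D_c = (k_d/k_r) L₀ e^(−k_d t_c) = (0.398/1.03) × 32.2 × e^(−0.398×1.397) = 0.3864 × 32.2 × 0.5735 = 7.135 mg/L.
Minimum DO = C_s − D_c = 7.76 − 7.135 = 0.6249 mg/L.
x_c = v t_c = 0.433 m/s × 1.397 d × 86400 s/d = 52270 m ≈ 52.3 km.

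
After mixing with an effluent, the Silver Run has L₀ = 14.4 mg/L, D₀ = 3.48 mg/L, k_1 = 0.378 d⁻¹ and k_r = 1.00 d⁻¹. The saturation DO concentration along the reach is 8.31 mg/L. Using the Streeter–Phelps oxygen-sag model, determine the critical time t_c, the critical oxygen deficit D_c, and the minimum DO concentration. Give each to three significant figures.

t_c ≈ 0.749 d; D_c ≈ 4.10 mg/L; min DO ≈ 4.21 mg/L

With k_r/k_1 = 2.646 and 1 − D₀(k_r−k_1)/(k_1 L₀) = 0.6023,
t_c = ln(2.646 × 0.6023) / (1.00 − 0.378) = ln(1.593) / 0.6220 = 0.4659/0.6220 = 0.7491 d.
L(t_c) = L₀ e^(−k_1 t_c) = 14.4 × 0.7534 = 10.85 mg/L, and at the critical point k_r D_c = k_1 L, so D_c = (0.378/1.00) × 10.85 = 4.101 mg/L.
Minimum DO = C_s − D_c = 8.31 − 4.101 = 4.209 mg/L.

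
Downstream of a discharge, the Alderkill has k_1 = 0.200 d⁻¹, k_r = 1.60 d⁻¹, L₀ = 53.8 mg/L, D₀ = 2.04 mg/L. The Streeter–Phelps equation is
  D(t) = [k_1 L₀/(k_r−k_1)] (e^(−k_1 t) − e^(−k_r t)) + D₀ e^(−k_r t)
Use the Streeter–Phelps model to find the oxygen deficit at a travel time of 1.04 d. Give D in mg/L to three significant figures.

k_1 L₀/(k_r−k_1) = 0.200×53.8/(1.60−0.200) = 10.76/1.400 = 7.686 mg/L.
e^(−k_1 t) = e^(−0.200×1.040) = 0.8122; e^(−k_r t) = e^(−1.60×1.040) = 0.1894.
D = 7.686 × (0.8122 − 0.1894) + 2.04 × 0.1894 = 4.787 + 0.3863 = 5.173 mg/L.

D ≈ 5.17 mg/L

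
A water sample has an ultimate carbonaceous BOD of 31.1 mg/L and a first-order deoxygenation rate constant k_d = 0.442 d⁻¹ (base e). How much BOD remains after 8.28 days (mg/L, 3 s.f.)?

L ≈ 0.800 mg/L

L_t = L₀ e^(−k_d t) = 31.1 × e^(−0.442×8.28) = 31.1 × 0.02574 = 0.8005 mg/L.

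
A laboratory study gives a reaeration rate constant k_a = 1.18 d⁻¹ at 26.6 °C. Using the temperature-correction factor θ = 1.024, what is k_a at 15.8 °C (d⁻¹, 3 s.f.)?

k_a ≈ 0.913 d⁻¹

k_a(T₂) = k_a(T₁) · θ^(T₂−T₁) = 1.18 × 1.024^(15.8−26.6)
= 1.18 × 1.024^-10.8 = 1.18 × 0.7740 = 0.9134 d⁻¹.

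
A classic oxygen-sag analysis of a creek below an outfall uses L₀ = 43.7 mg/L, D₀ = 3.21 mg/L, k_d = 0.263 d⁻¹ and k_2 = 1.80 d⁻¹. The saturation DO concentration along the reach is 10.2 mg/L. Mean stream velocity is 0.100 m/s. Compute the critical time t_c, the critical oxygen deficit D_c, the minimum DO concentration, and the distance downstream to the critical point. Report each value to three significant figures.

At the critical point dD/dt = 0, so k_d L₀ e^(−k_d t) = k_2 D. Substituting D(t) from the Streeter–Phelps equation and solving for t gives
t_c = ln[(k_2/k_d)(1 − D₀(k_2−k_d)/(k_d L₀))] / (k_2−k_d).
Here k_2−k_d = 1.537 d⁻¹ and 1 − D₀(k_2−k_d)/(k_d L₀) = 1 − 3.21×1.537/(0.263×43.7) = 0.5707, so
t_c = ln(6.844 × 0.5707) / 1.537 = 1.363 / 1.537 = 0.8865 d.
D_c = (k_d/k_2) L₀ e^(−k_d t_c) = (0.263/1.80) × 43.7 × e^(−0.263×0.8865) = 0.1461 × 43.7 × 0.7920 = 5.057 mg/L.
Minimum DO = C_s − D_c = 10.2 − 5.057 = 5.143 mg/L.
x_c = v t_c = 0.100 m/s × 0.8865 d × 86400 s/d = 7659 m ≈ 7.66 km.

t_c ≈ 0.886 d; D_c ≈ 5.06 mg/L; min DO ≈ 5.14 mg/L; x_c ≈ 7.66 km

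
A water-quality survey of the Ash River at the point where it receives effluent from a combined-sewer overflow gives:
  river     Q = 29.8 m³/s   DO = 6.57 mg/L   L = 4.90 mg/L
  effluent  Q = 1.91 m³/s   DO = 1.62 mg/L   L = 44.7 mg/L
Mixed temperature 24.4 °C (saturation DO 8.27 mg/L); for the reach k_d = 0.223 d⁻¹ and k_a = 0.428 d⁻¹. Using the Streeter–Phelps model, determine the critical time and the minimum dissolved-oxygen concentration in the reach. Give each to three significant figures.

Mixed DO = (29.8×6.57 + 1.91×1.62)/(29.8+1.91) = 198.9/31.71 = 6.272 mg/L.
Mixed L₀ = (29.8×4.90 + 1.91×44.7)/(31.71) = 231.4/31.71 = 7.297 mg/L.
Initial deficit D₀ = C_s − DO₀ = 8.27 − 6.272 = 1.998 mg/L.
t_c = (1/0.2050) ln[(0.428/0.223)(1 − 1.998×0.2050/(0.223×7.297))] = 4.878 × ln(1.436) = 1.766 d.
D_c = (0.223/0.428) × 7.297 × e^(−0.223×1.766) = 0.5210 × 7.297 × 0.6745 = 2.565 mg/L.
Minimum DO = 8.27 − 2.565 = 5.705 mg/L.

t_c ≈ 1.77 d; minimum DO ≈ 5.71 mg/L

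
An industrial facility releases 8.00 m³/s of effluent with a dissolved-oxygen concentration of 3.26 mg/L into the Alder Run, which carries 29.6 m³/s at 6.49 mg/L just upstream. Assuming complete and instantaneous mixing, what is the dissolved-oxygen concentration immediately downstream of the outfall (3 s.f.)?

Flow-weighted mixing: C = (Q_r C_r + Q_w C_w)/(Q_r + Q_w)
= (29.6×6.49 + 8.00×3.26)/(29.6 + 8.00) = 218.2/37.60 = 5.803 mg/L.

5.80 mg/L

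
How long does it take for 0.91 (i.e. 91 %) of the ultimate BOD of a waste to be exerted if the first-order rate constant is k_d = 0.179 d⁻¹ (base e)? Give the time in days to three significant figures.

t ≈ 13.5 d

y/L₀ = 1 − e^(−k_d t) = 0.91 ⇒ e^(−k_d t) = 0.0900
t = −ln(0.0900) / 0.179 = 2.408 / 0.179 = 13.45 d.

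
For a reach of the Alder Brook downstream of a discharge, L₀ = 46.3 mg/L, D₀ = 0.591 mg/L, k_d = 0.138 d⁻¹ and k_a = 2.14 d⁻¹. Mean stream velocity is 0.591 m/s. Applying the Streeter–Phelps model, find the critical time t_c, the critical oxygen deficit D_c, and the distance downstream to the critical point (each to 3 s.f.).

With k_a/k_d = 15.51 and 1 − D₀(k_a−k_d)/(k_d L₀) = 0.8148,
t_c = ln(15.51 × 0.8148) / (2.14 − 0.138) = ln(12.64) / 2.002 = 2.537/2.002 = 1.267 d.
L(t_c) = L₀ e^(−k_d t_c) = 46.3 × 0.8396 = 38.87 mg/L, and at the critical point k_a D_c = k_d L, so D_c = (0.138/2.14) × 38.87 = 2.507 mg/L.
x_c = v t_c = 0.591 m/s × 1.267 d × 86400 s/d = 64700 m ≈ 64.7 km.

t_c ≈ 1.27 d; D_c ≈ 2.51 mg/L; x_c ≈ 64.7 km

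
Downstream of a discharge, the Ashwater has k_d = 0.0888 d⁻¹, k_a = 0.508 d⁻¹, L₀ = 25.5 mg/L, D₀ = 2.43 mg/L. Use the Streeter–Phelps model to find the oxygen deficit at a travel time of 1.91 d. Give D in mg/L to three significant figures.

D ≈ 3.43 mg/L

k_d L₀/(k_a−k_d) = 0.0888×25.5/(0.508−0.0888) = 2.264/0.4192 = 5.402 mg/L.
e^(−k_d t) = e^(−0.0888×1.910) = 0.8440; e^(−k_a t) = e^(−0.508×1.910) = 0.3790.
D = 5.402 × (0.8440 − 0.3790) + 2.43 × 0.3790 = 2.512 + 0.9209 = 3.433 mg/L.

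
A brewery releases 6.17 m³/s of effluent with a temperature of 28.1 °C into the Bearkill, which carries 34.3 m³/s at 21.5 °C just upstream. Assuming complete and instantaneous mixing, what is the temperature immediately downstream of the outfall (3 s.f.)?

Flow-weighted mixing: C = (Q_r C_r + Q_w C_w)/(Q_r + Q_w)
= (34.3×21.5 + 6.17×28.1)/(34.3 + 6.17) = 910.8/40.47 = 22.51 °C.

22.5 °C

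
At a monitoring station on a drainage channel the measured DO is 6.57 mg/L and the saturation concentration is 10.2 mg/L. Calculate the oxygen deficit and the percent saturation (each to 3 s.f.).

D = C_s − C = 10.2 − 6.57 = 3.63 mg/L.
% saturation = 6.57/10.2 × 100 = 64.4 %.

D ≈ 3.63 mg/L; 64.4 % saturation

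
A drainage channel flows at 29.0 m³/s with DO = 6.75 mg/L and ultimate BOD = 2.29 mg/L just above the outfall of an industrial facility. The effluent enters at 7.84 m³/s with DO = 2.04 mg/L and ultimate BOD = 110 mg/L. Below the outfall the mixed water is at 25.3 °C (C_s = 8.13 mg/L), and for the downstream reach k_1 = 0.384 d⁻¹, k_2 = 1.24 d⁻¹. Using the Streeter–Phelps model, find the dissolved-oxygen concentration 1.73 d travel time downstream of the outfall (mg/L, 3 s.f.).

DO ≈ 3.35 mg/L

Mixed DO = (29.0×6.75 + 7.84×2.04)/(29.0+7.84) = 211.7/36.84 = 5.748 mg/L.
Mixed L₀ = (29.0×2.29 + 7.84×110)/(36.84) = 928.8/36.84 = 25.21 mg/L.
Initial deficit D₀ = C_s − DO₀ = 8.13 − 5.748 = 2.382 mg/L.
D(1.73) = [0.384×25.21/(1.24−0.384)](e^(−0.384×1.73) − e^(−1.24×1.73)) + 2.382 e^(−1.24×1.73)
= 11.31 × (0.5146 − 0.1170) + 2.382 × 0.1170 = 4.775 mg/L.
DO = 8.13 − 4.775 = 3.355 mg/L.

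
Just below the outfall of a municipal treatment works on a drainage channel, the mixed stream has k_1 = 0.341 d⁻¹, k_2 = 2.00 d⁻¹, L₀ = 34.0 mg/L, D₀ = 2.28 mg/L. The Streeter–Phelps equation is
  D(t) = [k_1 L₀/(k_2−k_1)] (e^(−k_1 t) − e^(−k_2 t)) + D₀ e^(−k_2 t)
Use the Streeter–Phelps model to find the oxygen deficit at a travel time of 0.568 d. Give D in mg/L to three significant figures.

k_1 L₀/(k_2−k_1) = 0.341×34.0/(2.00−0.341) = 11.59/1.659 = 6.989 mg/L.
e^(−k_1 t) = e^(−0.341×0.5680) = 0.8239; e^(−k_2 t) = e^(−2.00×0.5680) = 0.3211.
D = 6.989 × (0.8239 − 0.3211) + 2.28 × 0.3211 = 3.514 + 0.7321 = 4.246 mg/L.

D ≈ 4.25 mg/L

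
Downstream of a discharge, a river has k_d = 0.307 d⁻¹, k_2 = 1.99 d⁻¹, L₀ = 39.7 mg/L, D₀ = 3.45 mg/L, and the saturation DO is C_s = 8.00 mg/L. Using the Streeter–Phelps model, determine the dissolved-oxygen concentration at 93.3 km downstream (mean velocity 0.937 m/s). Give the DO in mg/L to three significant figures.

DO ≈ 3.30 mg/L

Travel time t = x/v = 93.3 km / (0.937 m/s) = 93300 m / 0.937 m/s = 99570 s = 1.152 d.
k_d L₀/(k_2−k_d) = 0.307×39.7/(1.99−0.307) = 12.19/1.683 = 7.242 mg/L.
e^(−k_d t) = e^(−0.307×1.152) = 0.7020; e^(−k_2 t) = e^(−1.99×1.152) = 0.1009.
D = 7.242 × (0.7020 − 0.1009) + 3.45 × 0.1009 = 4.353 + 0.3482 = 4.701 mg/L.
DO = C_s − D = 8.00 − 4.701 = 3.299 mg/L.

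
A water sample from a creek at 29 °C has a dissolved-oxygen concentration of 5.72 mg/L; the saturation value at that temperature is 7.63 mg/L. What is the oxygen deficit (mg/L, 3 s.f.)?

D = C_s − C = 7.63 − 5.72 = 1.91 mg/L.

D ≈ 1.91 mg/L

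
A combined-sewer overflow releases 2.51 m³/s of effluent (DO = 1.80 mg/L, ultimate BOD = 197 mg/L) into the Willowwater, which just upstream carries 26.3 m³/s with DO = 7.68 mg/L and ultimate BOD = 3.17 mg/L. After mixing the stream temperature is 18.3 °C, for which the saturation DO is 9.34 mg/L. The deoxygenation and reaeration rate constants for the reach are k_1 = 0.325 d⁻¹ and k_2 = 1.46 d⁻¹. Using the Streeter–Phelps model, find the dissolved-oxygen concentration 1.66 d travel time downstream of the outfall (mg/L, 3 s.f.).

DO ≈ 6.31 mg/L

Mixed DO = (26.3×7.68 + 2.51×1.80)/(26.3+2.51) = 206.5/28.81 = 7.168 mg/L.
Mixed L₀ = (26.3×3.17 + 2.51×197)/(28.81) = 577.8/28.81 = 20.06 mg/L.
Initial deficit D₀ = C_s − DO₀ = 9.34 − 7.168 = 2.172 mg/L.
D(1.66) = [0.325×20.06/(1.46−0.325)](e^(−0.325×1.66) − e^(−1.46×1.66)) + 2.172 e^(−1.46×1.66)
= 5.743 × (0.5830 − 0.08860) + 2.172 × 0.08860 = 3.032 mg/L.
DO = 9.34 − 3.032 = 6.308 mg/L.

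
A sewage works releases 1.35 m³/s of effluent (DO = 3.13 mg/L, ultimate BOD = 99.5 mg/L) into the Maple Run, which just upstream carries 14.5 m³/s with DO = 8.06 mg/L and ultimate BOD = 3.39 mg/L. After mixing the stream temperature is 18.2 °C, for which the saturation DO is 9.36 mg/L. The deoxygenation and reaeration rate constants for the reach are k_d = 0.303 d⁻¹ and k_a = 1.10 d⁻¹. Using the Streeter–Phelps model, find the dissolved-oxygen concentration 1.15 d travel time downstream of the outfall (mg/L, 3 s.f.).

Mixed DO = (14.5×8.06 + 1.35×3.13)/(14.5+1.35) = 121.1/15.85 = 7.640 mg/L.
Mixed L₀ = (14.5×3.39 + 1.35×99.5)/(15.85) = 183.5/15.85 = 11.58 mg/L.
Initial deficit D₀ = C_s − DO₀ = 9.36 − 7.640 = 1.720 mg/L.
D(1.15) = [0.303×11.58/(1.10−0.303)](e^(−0.303×1.15) − e^(−1.10×1.15)) + 1.720 e^(−1.10×1.15)
= 4.401 × (0.7058 − 0.2822) + 1.720 × 0.2822 = 2.349 mg/L.
DO = 9.36 − 2.349 = 7.011 mg/L.

DO ≈ 7.01 mg/L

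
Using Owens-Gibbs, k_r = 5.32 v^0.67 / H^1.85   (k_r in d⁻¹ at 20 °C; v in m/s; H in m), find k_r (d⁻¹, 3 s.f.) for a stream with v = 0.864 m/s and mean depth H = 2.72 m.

k_r ≈ 0.758 d⁻¹

k_r = 5.32 × 0.864^0.67 / 2.72^1.85 = 5.32 × 0.9067 / 6.367 = 0.7576 d⁻¹.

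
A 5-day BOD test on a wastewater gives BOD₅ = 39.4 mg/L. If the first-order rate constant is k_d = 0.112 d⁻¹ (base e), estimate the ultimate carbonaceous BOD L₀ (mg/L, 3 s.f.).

BOD₅ = L₀(1 − e^(−5k_d)) ⇒ L₀ = BOD₅ / (1 − e^(−5×0.112))
= 39.4 / (1 − 0.5712) = 39.4 / 0.4288 = 91.89 mg/L.

L₀ ≈ 91.9 mg/L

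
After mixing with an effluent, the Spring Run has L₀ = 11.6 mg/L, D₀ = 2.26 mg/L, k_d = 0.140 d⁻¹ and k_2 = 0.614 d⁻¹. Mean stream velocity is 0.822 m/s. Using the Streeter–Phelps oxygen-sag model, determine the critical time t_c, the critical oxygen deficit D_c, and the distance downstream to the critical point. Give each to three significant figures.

t_c ≈ 0.845 d; D_c ≈ 2.35 mg/L; x_c ≈ 60.0 km

t_c = [1/(k_2−k_d)] ln[(k_2/k_d)(1 − D₀(k_2−k_d)/(k_d L₀))]
= [1/(0.614−0.140)] ln[(0.614/0.140)(1 − 2.26×0.4740/(0.140×11.6))]
= (1/0.4740) ln[4.386 × 0.3404] = 2.110 × ln(1.493) = 2.110 × 0.4006 = 0.8452 d.
D_c = (k_d/k_2) L₀ e^(−k_d t_c) = (0.140/0.614) × 11.6 × e^(−0.140×0.8452) = 0.2280 × 11.6 × 0.8884 = 2.350 mg/L.
x_c = v t_c = 0.822 m/s × 0.8452 d × 86400 s/d = 60030 m ≈ 60.0 km.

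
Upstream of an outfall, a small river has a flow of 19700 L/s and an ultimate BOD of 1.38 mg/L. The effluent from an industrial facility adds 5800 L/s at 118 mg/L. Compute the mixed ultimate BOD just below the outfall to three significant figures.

27.9 mg/L

Flow-weighted mixing: C = (Q_r C_r + Q_w C_w)/(Q_r + Q_w)
= (19700×1.38 + 5800×118)/(19700 + 5800) = 711600/25500 = 27.91 mg/L.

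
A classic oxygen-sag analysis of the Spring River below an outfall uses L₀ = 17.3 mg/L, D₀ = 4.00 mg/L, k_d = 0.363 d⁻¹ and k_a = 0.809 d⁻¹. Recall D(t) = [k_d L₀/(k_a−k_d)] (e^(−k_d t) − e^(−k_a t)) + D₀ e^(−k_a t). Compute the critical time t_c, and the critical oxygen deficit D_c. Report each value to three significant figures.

At the critical point dD/dt = 0, so k_d L₀ e^(−k_d t) = k_a D. Substituting D(t) from the Streeter–Phelps equation and solving for t gives
t_c = ln[(k_a/k_d)(1 − D₀(k_a−k_d)/(k_d L₀))] / (k_a−k_d).
Here k_a−k_d = 0.4460 d⁻¹ and 1 − D₀(k_a−k_d)/(k_d L₀) = 1 − 4.00×0.4460/(0.363×17.3) = 0.7159, so
t_c = ln(2.229 × 0.7159) / 0.4460 = 0.4672 / 0.4460 = 1.048 d.
D_c = (k_d/k_a) L₀ e^(−k_d t_c) = (0.363/0.809) × 17.3 × e^(−0.363×1.048) = 0.4487 × 17.3 × 0.6837 = 5.307 mg/L.

t_c ≈ 1.05 d; D_c ≈ 5.31 mg/L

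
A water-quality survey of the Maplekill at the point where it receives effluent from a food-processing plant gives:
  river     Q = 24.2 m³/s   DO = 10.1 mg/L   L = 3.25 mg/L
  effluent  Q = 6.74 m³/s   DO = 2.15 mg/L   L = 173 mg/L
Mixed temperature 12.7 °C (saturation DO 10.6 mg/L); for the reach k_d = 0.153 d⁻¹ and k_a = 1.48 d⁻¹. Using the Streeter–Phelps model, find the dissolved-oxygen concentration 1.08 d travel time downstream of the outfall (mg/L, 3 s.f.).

DO ≈ 7.15 mg/L

Mixed DO = (24.2×10.1 + 6.74×2.15)/(24.2+6.74) = 258.9/30.94 = 8.368 mg/L.
Mixed L₀ = (24.2×3.25 + 6.74×173)/(30.94) = 1245/30.94 = 40.23 mg/L.
Initial deficit D₀ = C_s − DO₀ = 10.6 − 8.368 = 2.232 mg/L.
D(1.08) = [0.153×40.23/(1.48−0.153)](e^(−0.153×1.08) − e^(−1.48×1.08)) + 2.232 e^(−1.48×1.08)
= 4.638 × (0.8477 − 0.2022) + 2.232 × 0.2022 = 3.445 mg/L.
DO = 10.6 − 3.445 = 7.155 mg/L.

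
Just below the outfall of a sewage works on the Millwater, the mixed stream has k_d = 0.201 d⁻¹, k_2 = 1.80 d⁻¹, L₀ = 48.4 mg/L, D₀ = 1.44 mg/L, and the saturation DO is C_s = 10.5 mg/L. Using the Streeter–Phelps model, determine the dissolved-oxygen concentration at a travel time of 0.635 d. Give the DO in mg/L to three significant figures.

k_d L₀/(k_2−k_d) = 0.201×48.4/(1.80−0.201) = 9.728/1.599 = 6.084 mg/L.
e^(−k_d t) = e^(−0.201×0.6350) = 0.8802; e^(−k_2 t) = e^(−1.80×0.6350) = 0.3189.
D = 6.084 × (0.8802 − 0.3189) + 1.44 × 0.3189 = 3.415 + 0.4592 = 3.874 mg/L.
DO = C_s − D = 10.5 − 3.874 = 6.626 mg/L.

DO ≈ 6.63 mg/L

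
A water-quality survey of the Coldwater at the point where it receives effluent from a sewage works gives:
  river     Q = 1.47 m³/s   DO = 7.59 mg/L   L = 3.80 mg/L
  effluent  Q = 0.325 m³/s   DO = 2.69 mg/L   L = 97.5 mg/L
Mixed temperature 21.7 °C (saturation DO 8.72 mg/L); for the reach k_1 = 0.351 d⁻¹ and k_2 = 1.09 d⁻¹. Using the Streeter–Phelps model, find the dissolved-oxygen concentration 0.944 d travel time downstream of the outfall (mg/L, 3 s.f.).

DO ≈ 4.44 mg/L

Mixed DO = (1.47×7.59 + 0.325×2.69)/(1.47+0.325) = 12.03/1.795 = 6.703 mg/L.
Mixed L₀ = (1.47×3.80 + 0.325×97.5)/(1.795) = 37.27/1.795 = 20.77 mg/L.
Initial deficit D₀ = C_s − DO₀ = 8.72 − 6.703 = 2.017 mg/L.
D(0.944) = [0.351×20.77/(1.09−0.351)](e^(−0.351×0.944) − e^(−1.09×0.944)) + 2.017 e^(−1.09×0.944)
= 9.863 × (0.7180 − 0.3574) + 2.017 × 0.3574 = 4.277 mg/L.
DO = 8.72 − 4.277 = 4.443 mg/L.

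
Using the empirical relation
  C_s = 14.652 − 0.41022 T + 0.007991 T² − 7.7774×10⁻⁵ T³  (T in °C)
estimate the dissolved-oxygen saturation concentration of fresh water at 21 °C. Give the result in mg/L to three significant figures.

C_s ≈ 8.84 mg/L

C_s = 14.652 − 0.41022×21 + 0.007991×21² − 7.7774×10⁻⁵×21³ = 8.841 mg/L.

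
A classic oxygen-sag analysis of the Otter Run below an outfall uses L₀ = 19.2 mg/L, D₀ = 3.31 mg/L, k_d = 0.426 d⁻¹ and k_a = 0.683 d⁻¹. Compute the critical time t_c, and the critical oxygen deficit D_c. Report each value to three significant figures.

t_c ≈ 1.41 d; D_c ≈ 6.57 mg/L

t_c = [1/(k_a−k_d)] ln[(k_a/k_d)(1 − D₀(k_a−k_d)/(k_d L₀))]
= [1/(0.683−0.426)] ln[(0.683/0.426)(1 − 3.31×0.2570/(0.426×19.2))]
= (1/0.2570) ln[1.603 × 0.8960] = 3.891 × ln(1.437) = 3.891 × 0.3622 = 1.409 d.
D_c = (k_d/k_a) L₀ e^(−k_d t_c) = (0.426/0.683) × 19.2 × e^(−0.426×1.409) = 0.6237 × 19.2 × 0.5486 = 6.569 mg/L.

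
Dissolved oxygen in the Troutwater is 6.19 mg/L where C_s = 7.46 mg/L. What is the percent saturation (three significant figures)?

83.0 % saturation

% saturation = C/C_s × 100 = 6.19/7.46 × 100 = 83.0 %.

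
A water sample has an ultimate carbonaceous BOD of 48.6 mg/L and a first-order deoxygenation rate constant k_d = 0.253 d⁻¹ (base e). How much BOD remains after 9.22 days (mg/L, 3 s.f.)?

L_t = L₀ e^(−k_d t) = 48.6 × e^(−0.253×9.22) = 48.6 × 0.09704 = 4.716 mg/L.

L ≈ 4.72 mg/L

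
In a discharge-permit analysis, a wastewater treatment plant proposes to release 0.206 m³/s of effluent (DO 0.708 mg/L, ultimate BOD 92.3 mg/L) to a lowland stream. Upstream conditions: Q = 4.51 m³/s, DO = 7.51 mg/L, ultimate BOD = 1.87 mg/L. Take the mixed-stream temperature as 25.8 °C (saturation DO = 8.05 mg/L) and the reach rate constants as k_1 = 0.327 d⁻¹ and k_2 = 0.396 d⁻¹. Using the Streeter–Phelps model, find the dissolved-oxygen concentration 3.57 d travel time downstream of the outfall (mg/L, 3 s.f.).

Mixed DO = (4.51×7.51 + 0.206×0.708)/(4.51+0.206) = 34.02/4.716 = 7.213 mg/L.
Mixed L₀ = (4.51×1.87 + 0.206×92.3)/(4.716) = 27.45/4.716 = 5.820 mg/L.
Initial deficit D₀ = C_s − DO₀ = 8.05 − 7.213 = 0.8371 mg/L.
D(3.57) = [0.327×5.820/(0.396−0.327)](e^(−0.327×3.57) − e^(−0.396×3.57)) + 0.8371 e^(−0.396×3.57)
= 27.58 × (0.3112 − 0.2432) + 0.8371 × 0.2432 = 2.078 mg/L.
DO = 8.05 − 2.078 = 5.972 mg/L.

DO ≈ 5.97 mg/L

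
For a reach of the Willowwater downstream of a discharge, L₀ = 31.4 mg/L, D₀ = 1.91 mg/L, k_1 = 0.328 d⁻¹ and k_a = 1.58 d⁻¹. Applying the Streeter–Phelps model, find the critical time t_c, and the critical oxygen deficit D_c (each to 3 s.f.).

t_c ≈ 1.04 d; D_c ≈ 4.63 mg/L

t_c = [1/(k_a−k_1)] ln[(k_a/k_1)(1 − D₀(k_a−k_1)/(k_1 L₀))]
= [1/(1.58−0.328)] ln[(1.58/0.328)(1 − 1.91×1.252/(0.328×31.4))]
= (1/1.252) ln[4.817 × 0.7678] = 0.7987 × ln(3.699) = 0.7987 × 1.308 = 1.045 d.
L(t_c) = L₀ e^(−k_1 t_c) = 31.4 × 0.7099 = 22.29 mg/L, and at the critical point k_a D_c = k_1 L, so D_c = (0.328/1.58) × 22.29 = 4.627 mg/L.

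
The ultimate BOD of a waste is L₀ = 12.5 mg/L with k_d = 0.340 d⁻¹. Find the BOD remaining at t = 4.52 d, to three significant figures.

L ≈ 2.69 mg/L

L_t = L₀ e^(−k_d t) = 12.5 × e^(−0.340×4.52) = 12.5 × 0.2151 = 2.688 mg/L.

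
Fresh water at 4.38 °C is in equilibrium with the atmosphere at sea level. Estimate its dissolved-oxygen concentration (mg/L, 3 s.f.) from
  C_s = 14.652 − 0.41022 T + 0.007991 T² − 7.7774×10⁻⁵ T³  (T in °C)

C_s = 14.652 − 0.41022×4.38 + 0.007991×4.38² − 7.7774×10⁻⁵×4.38³ = 13.00 mg/L.

C_s ≈ 13.0 mg/L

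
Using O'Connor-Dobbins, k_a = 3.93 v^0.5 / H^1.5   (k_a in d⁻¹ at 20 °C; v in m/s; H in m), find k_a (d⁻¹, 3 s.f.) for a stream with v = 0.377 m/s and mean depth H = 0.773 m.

k_a ≈ 3.55 d⁻¹

k_a = 3.93 × 0.377^0.5 / 0.773^1.5 = 3.93 × 0.6140 / 0.6796 = 3.551 d⁻¹.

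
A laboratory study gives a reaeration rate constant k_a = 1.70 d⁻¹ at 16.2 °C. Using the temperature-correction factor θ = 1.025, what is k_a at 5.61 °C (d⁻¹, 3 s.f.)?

k_a(T₂) = k_a(T₁) · θ^(T₂−T₁) = 1.70 × 1.025^(5.61−16.2)
= 1.70 × 1.025^-10.6 = 1.70 × 0.7699 = 1.309 d⁻¹.

k_a ≈ 1.31 d⁻¹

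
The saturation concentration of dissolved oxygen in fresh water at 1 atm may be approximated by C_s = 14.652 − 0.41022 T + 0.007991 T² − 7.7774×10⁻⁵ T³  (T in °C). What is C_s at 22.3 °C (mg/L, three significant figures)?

C_s = 14.652 − 0.41022×22.3 + 0.007991×22.3² − 7.7774×10⁻⁵×22.3³ = 8.615 mg/L.

C_s ≈ 8.62 mg/L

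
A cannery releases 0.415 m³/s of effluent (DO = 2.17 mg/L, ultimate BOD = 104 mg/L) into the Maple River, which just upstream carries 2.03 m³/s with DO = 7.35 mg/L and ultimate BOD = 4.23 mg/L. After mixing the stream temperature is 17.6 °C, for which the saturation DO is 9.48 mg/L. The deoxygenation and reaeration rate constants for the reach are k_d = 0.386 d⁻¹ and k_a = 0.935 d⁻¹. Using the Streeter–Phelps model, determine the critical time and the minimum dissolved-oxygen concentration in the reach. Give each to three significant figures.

t_c ≈ 1.20 d; minimum DO ≈ 3.98 mg/L

Mixed DO = (2.03×7.35 + 0.415×2.17)/(2.03+0.415) = 15.82/2.445 = 6.471 mg/L.
Mixed L₀ = (2.03×4.23 + 0.415×104)/(2.445) = 51.75/2.445 = 21.16 mg/L.
Initial deficit D₀ = C_s − DO₀ = 9.48 − 6.471 = 3.009 mg/L.
t_c = (1/0.5490) ln[(0.935/0.386)(1 − 3.009×0.5490/(0.386×21.16))] = 1.821 × ln(1.932) = 1.200 d.
D_c = (0.386/0.935) × 21.16 × e^(−0.386×1.200) = 0.4128 × 21.16 × 0.6293 = 5.498 mg/L.
Minimum DO = 9.48 − 5.498 = 3.982 mg/L.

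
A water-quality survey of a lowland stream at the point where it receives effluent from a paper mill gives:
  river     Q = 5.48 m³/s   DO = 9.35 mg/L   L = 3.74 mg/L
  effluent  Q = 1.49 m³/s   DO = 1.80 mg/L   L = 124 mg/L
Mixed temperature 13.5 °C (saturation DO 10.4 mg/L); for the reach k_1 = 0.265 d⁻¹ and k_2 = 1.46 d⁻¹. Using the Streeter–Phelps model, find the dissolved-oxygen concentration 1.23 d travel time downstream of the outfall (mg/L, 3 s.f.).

Mixed DO = (5.48×9.35 + 1.49×1.80)/(5.48+1.49) = 53.92/6.970 = 7.736 mg/L.
Mixed L₀ = (5.48×3.74 + 1.49×124)/(6.970) = 205.3/6.970 = 29.45 mg/L.
Initial deficit D₀ = C_s − DO₀ = 10.4 − 7.736 = 2.664 mg/L.
D(1.23) = [0.265×29.45/(1.46−0.265)](e^(−0.265×1.23) − e^(−1.46×1.23)) + 2.664 e^(−1.46×1.23)
= 6.530 × (0.7218 − 0.1660) + 2.664 × 0.1660 = 4.072 mg/L.
DO = 10.4 − 4.072 = 6.328 mg/L.

DO ≈ 6.33 mg/L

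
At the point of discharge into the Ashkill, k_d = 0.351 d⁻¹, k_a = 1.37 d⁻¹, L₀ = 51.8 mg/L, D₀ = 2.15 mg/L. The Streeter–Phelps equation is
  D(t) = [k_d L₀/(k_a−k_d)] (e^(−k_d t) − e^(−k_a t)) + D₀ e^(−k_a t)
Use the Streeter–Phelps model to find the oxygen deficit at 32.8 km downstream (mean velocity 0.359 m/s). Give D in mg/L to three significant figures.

Travel time t = x/v = 32.8 km / (0.359 m/s) = 32800 m / 0.359 m/s = 91360 s = 1.057 d.
k_d L₀/(k_a−k_d) = 0.351×51.8/(1.37−0.351) = 18.18/1.019 = 17.84 mg/L.
e^(−k_d t) = e^(−0.351×1.057) = 0.6899; e^(−k_a t) = e^(−1.37×1.057) = 0.2349.
D = 17.84 × (0.6899 − 0.2349) + 2.15 × 0.2349 = 8.119 + 0.5050 = 8.624 mg/L.

D ≈ 8.62 mg/L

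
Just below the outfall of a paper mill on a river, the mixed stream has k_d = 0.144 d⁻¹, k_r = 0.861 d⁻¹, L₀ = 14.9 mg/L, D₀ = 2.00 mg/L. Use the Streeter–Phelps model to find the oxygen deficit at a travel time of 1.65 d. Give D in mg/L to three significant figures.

k_d L₀/(k_r−k_d) = 0.144×14.9/(0.861−0.144) = 2.146/0.7170 = 2.992 mg/L.
e^(−k_d t) = e^(−0.144×1.650) = 0.7885; e^(−k_r t) = e^(−0.861×1.650) = 0.2416.
D = 2.992 × (0.7885 − 0.2416) + 2.00 × 0.2416 = 1.637 + 0.4831 = 2.120 mg/L.

D ≈ 2.12 mg/L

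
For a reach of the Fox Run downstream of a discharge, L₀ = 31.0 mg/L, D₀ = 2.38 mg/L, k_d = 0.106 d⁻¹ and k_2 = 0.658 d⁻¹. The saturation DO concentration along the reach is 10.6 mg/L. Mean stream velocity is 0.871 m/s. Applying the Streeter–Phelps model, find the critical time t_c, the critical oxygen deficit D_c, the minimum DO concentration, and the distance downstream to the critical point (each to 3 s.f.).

With k_2/k_d = 6.208 and 1 − D₀(k_2−k_d)/(k_d L₀) = 0.6002,
t_c = ln(6.208 × 0.6002) / (0.658 − 0.106) = ln(3.726) / 0.5520 = 1.315/0.5520 = 2.383 d.
D_c = (k_d/k_2) L₀ e^(−k_d t_c) = (0.106/0.658) × 31.0 × e^(−0.106×2.383) = 0.1611 × 31.0 × 0.7768 = 3.879 mg/L.
Minimum DO = C_s − D_c = 10.6 − 3.879 = 6.721 mg/L.
x_c = v t_c = 0.871 m/s × 2.383 d × 86400 s/d = 179300 m ≈ 179 km.

t_c ≈ 2.38 d; D_c ≈ 3.88 mg/L; min DO ≈ 6.72 mg/L; x_c ≈ 179 km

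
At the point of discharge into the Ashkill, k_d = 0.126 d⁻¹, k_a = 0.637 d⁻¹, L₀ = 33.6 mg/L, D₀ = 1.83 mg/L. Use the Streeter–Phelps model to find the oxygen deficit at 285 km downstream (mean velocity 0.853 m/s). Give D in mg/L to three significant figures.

Travel time t = x/v = 285 km / (0.853 m/s) = 285000 m / 0.853 m/s = 334100 s = 3.867 d.
k_d L₀/(k_a−k_d) = 0.126×33.6/(0.637−0.126) = 4.234/0.5110 = 8.285 mg/L.
e^(−k_d t) = e^(−0.126×3.867) = 0.6143; e^(−k_a t) = e^(−0.637×3.867) = 0.08515.
D = 8.285 × (0.6143 − 0.08515) + 1.83 × 0.08515 = 4.384 + 0.1558 = 4.540 mg/L.

D ≈ 4.54 mg/L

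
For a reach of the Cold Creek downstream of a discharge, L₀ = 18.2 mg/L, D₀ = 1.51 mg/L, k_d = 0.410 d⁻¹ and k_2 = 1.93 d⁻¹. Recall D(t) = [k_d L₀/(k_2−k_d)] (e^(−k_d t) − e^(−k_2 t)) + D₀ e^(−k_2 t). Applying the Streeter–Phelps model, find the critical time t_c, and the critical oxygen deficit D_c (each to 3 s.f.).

At the critical point dD/dt = 0, so k_d L₀ e^(−k_d t) = k_2 D. Substituting D(t) from the Streeter–Phelps equation and solving for t gives
t_c = ln[(k_2/k_d)(1 − D₀(k_2−k_d)/(k_d L₀))] / (k_2−k_d).
Here k_2−k_d = 1.520 d⁻¹ and 1 − D₀(k_2−k_d)/(k_d L₀) = 1 − 1.51×1.520/(0.410×18.2) = 0.6924, so
t_c = ln(4.707 × 0.6924) / 1.520 = 1.182 / 1.520 = 0.7773 d.
L(t_c) = L₀ e^(−k_d t_c) = 18.2 × 0.7271 = 13.23 mg/L, and at the critical point k_2 D_c = k_d L, so D_c = (0.410/1.93) × 13.23 = 2.811 mg/L.

t_c ≈ 0.777 d; D_c ≈ 2.81 mg/L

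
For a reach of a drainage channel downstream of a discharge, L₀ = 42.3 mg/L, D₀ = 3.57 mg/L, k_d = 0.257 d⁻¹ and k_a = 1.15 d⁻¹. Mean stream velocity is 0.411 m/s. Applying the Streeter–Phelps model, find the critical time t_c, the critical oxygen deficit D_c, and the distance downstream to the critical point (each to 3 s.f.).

t_c ≈ 1.29 d; D_c ≈ 6.79 mg/L; x_c ≈ 45.8 km

With k_a/k_d = 4.475 and 1 − D₀(k_a−k_d)/(k_d L₀) = 0.7067,
t_c = ln(4.475 × 0.7067) / (1.15 − 0.257) = ln(3.162) / 0.8930 = 1.151/0.8930 = 1.289 d.
D_c = (k_d/k_a) L₀ e^(−k_d t_c) = (0.257/1.15) × 42.3 × e^(−0.257×1.289) = 0.2235 × 42.3 × 0.7180 = 6.787 mg/L.
x_c = v t_c = 0.411 m/s × 1.289 d × 86400 s/d = 45780 m ≈ 45.8 km.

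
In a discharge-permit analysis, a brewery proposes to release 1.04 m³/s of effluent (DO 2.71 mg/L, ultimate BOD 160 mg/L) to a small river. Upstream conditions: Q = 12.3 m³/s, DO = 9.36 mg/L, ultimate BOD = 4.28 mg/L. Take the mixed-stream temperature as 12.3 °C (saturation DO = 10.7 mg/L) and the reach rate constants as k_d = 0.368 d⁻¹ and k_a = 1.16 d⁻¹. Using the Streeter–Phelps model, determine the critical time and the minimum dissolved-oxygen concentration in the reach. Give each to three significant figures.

Mixed DO = (12.3×9.36 + 1.04×2.71)/(12.3+1.04) = 117.9/13.34 = 8.842 mg/L.
Mixed L₀ = (12.3×4.28 + 1.04×160)/(13.34) = 219.0/13.34 = 16.42 mg/L.
Initial deficit D₀ = C_s − DO₀ = 10.7 − 8.842 = 1.858 mg/L.
t_c = (1/0.7920) ln[(1.16/0.368)(1 − 1.858×0.7920/(0.368×16.42))] = 1.263 × ln(2.384) = 1.097 d.
D_c = (0.368/1.16) × 16.42 × e^(−0.368×1.097) = 0.3172 × 16.42 × 0.6678 = 3.479 mg/L.
Minimum DO = 10.7 − 3.479 = 7.221 mg/L.

t_c ≈ 1.10 d; minimum DO ≈ 7.22 mg/L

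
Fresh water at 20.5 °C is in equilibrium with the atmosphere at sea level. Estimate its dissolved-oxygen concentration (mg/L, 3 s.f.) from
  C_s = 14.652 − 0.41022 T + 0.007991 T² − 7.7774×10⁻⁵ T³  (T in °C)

C_s = 14.652 − 0.41022×20.5 + 0.007991×20.5² − 7.7774×10⁻⁵×20.5³ = 8.931 mg/L.

C_s ≈ 8.93 mg/L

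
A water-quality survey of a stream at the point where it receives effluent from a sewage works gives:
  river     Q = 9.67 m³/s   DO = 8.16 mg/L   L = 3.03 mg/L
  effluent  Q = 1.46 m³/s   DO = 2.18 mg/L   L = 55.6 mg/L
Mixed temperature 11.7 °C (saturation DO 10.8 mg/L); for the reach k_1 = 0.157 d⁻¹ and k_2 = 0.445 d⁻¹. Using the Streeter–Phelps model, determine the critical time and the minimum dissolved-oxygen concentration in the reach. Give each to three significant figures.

t_c ≈ 0.138 d; minimum DO ≈ 7.37 mg/L

Mixed DO = (9.67×8.16 + 1.46×2.18)/(9.67+1.46) = 82.09/11.13 = 7.376 mg/L.
Mixed L₀ = (9.67×3.03 + 1.46×55.6)/(11.13) = 110.5/11.13 = 9.926 mg/L.
Initial deficit D₀ = C_s − DO₀ = 10.8 − 7.376 = 3.424 mg/L.
t_c = (1/0.2880) ln[(0.445/0.157)(1 − 3.424×0.2880/(0.157×9.926))] = 3.472 × ln(1.041) = 0.1382 d.
D_c = (0.157/0.445) × 9.926 × e^(−0.157×0.1382) = 0.3528 × 9.926 × 0.9785 = 3.427 mg/L.
Minimum DO = 10.8 − 3.427 = 7.373 mg/L.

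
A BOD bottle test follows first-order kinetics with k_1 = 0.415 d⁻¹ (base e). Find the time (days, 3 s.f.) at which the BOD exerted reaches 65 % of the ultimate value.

t ≈ 2.53 d

y/L₀ = 1 − e^(−k_1 t) = 0.65 ⇒ e^(−k_1 t) = 0.350
t = −ln(0.350) / 0.415 = 1.050 / 0.415 = 2.530 d.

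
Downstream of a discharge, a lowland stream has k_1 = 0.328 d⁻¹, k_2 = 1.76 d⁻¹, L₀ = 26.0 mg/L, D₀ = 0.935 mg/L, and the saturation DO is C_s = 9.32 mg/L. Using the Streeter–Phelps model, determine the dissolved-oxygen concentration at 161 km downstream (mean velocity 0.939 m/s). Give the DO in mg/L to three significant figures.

DO ≈ 6.37 mg/L

Travel time t = x/v = 161 km / (0.939 m/s) = 161000 m / 0.939 m/s = 171500 s = 1.984 d.
k_1 L₀/(k_2−k_1) = 0.328×26.0/(1.76−0.328) = 8.528/1.432 = 5.955 mg/L.
e^(−k_1 t) = e^(−0.328×1.984) = 0.5216; e^(−k_2 t) = e^(−1.76×1.984) = 0.03042.
D = 5.955 × (0.5216 − 0.03042) + 0.935 × 0.03042 = 2.925 + 0.02844 = 2.953 mg/L.
DO = C_s − D = 9.32 − 2.953 = 6.367 mg/L.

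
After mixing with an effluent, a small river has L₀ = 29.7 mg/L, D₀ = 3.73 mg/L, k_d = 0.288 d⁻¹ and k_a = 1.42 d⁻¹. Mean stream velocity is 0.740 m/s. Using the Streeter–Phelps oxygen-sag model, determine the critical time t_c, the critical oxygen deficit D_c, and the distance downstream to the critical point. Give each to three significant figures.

With k_a/k_d = 4.931 and 1 − D₀(k_a−k_d)/(k_d L₀) = 0.5064,
t_c = ln(4.931 × 0.5064) / (1.42 − 0.288) = ln(2.497) / 1.132 = 0.9150/1.132 = 0.8083 d.
D_c = (k_d/k_a) L₀ e^(−k_d t_c) = (0.288/1.42) × 29.7 × e^(−0.288×0.8083) = 0.2028 × 29.7 × 0.7923 = 4.773 mg/L.
x_c = v t_c = 0.740 m/s × 0.8083 d × 86400 s/d = 51680 m ≈ 51.7 km.

t_c ≈ 0.808 d; D_c ≈ 4.77 mg/L; x_c ≈ 51.7 km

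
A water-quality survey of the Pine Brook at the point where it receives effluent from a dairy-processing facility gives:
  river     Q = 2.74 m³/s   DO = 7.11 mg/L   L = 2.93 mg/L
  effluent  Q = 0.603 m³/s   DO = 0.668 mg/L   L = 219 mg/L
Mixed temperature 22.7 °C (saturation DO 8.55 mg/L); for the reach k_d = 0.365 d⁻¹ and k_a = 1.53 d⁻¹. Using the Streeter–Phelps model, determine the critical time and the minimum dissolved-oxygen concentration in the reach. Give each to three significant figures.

Mixed DO = (2.74×7.11 + 0.603×0.668)/(2.74+0.603) = 19.88/3.343 = 5.948 mg/L.
Mixed L₀ = (2.74×2.93 + 0.603×219)/(3.343) = 140.1/3.343 = 41.90 mg/L.
Initial deficit D₀ = C_s − DO₀ = 8.55 − 5.948 = 2.602 mg/L.
t_c = (1/1.165) ln[(1.53/0.365)(1 − 2.602×1.165/(0.365×41.90))] = 0.8584 × ln(3.361) = 1.041 d.
D_c = (0.365/1.53) × 41.90 × e^(−0.365×1.041) = 0.2386 × 41.90 × 0.6840 = 6.838 mg/L.
Minimum DO = 8.55 − 6.838 = 1.712 mg/L.

t_c ≈ 1.04 d; minimum DO ≈ 1.71 mg/L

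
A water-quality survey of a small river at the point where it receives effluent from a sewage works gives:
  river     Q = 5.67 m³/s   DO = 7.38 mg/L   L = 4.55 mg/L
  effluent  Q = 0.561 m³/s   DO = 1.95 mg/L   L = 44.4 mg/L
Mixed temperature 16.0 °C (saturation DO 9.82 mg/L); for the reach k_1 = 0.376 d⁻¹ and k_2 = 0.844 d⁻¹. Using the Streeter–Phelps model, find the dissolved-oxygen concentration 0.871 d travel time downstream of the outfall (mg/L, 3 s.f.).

Mixed DO = (5.67×7.38 + 0.561×1.95)/(5.67+0.561) = 42.94/6.231 = 6.891 mg/L.
Mixed L₀ = (5.67×4.55 + 0.561×44.4)/(6.231) = 50.71/6.231 = 8.138 mg/L.
Initial deficit D₀ = C_s − DO₀ = 9.82 − 6.891 = 2.929 mg/L.
D(0.871) = [0.376×8.138/(0.844−0.376)](e^(−0.376×0.871) − e^(−0.844×0.871)) + 2.929 e^(−0.844×0.871)
= 6.538 × (0.7207 − 0.4794) + 2.929 × 0.4794 = 2.982 mg/L.
DO = 9.82 − 2.982 = 6.838 mg/L.

DO ≈ 6.84 mg/L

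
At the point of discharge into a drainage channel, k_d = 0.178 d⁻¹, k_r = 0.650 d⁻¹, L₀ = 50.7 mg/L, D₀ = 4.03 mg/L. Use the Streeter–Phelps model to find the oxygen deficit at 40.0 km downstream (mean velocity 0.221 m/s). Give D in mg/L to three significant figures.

Travel time t = x/v = 40.0 km / (0.221 m/s) = 40000 m / 0.221 m/s = 181000 s = 2.095 d.
k_d L₀/(k_r−k_d) = 0.178×50.7/(0.650−0.178) = 9.025/0.4720 = 19.12 mg/L.
e^(−k_d t) = e^(−0.178×2.095) = 0.6887; e^(−k_r t) = e^(−0.650×2.095) = 0.2562.
D = 19.12 × (0.6887 − 0.2562) + 4.03 × 0.2562 = 8.270 + 1.033 = 9.302 mg/L.

D ≈ 9.30 mg/L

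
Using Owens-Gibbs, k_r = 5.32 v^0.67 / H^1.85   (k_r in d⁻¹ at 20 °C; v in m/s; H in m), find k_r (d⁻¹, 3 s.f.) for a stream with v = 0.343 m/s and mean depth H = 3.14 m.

k_r ≈ 0.313 d⁻¹

k_r = 5.32 × 0.343^0.67 / 3.14^1.85 = 5.32 × 0.4883 / 8.305 = 0.3128 d⁻¹.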